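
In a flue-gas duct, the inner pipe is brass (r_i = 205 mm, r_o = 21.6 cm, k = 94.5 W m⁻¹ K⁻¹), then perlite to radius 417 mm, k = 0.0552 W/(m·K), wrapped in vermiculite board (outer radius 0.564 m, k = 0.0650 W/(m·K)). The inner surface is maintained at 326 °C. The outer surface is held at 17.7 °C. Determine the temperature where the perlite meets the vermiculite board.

T = 104 °C

Resistance network (inner→outer):
  R'_brass = ln(0.216/0.205)/(2πk) = 0.05227/(2π·94.5) = 8.803×10^-5 m·K/W
  R'_perlite = ln(0.417/0.216)/(2πk) = 0.6578/(2π·0.0552) = 1.897 m·K/W
  R'_vermiculite board = ln(0.564/0.417)/(2πk) = 0.3020/(2π·0.0650) = 0.7394 m·K/W
ΣR = 8.803×10^-5 + 1.897 + 0.7394 = 2.636 m·K/W
Q' = ΔT/ΣR = (326 °C − 17.7 °C)/2.636 = 117.0 W/m
From the inner boundary to the perlite/vermiculite board interface, ΣR_partial = 1.897 m·K/W.
T_interface = T_in − Q'·ΣR_partial = 326 °C − (117.0)(1.897) = 104 °C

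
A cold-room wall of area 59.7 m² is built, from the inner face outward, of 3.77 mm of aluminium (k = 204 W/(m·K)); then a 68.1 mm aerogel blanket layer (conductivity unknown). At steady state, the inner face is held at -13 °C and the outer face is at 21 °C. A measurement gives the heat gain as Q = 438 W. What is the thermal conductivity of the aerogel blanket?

k = 0.0147 W/m·K

ΣR = ΔT/Q = |-13 − 21|/438 = 0.07763 K/W
Known resistances:
  R_aluminium = L/(kA) = 0.00377/(204·59.7) = 3.096×10^-7 K/W
R_aerogel blanket = ΣR − ΣR_known = 0.07763 − 3.096×10^-7 = 0.07763 K/W
L/(kA) = 0.07763 ⇒ k = 0.0681/(0.07763·59.7) = 0.0147 W/m·K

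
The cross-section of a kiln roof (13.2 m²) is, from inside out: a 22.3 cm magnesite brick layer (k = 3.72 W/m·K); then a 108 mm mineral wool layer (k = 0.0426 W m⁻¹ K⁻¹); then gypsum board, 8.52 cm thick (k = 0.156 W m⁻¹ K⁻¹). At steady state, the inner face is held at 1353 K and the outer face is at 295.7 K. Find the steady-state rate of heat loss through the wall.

Q = 4440 W

Treat each layer as a resistance in series:
  R_magnesite brick = L/(kA) = 0.223/(3.72·13.2) = 0.004541 K/W
  R_mineral wool = L/(kA) = 0.108/(0.0426·13.2) = 0.1921 K/W
  R_gypsum board = L/(kA) = 0.0852/(0.156·13.2) = 0.04138 K/W
ΣR = 0.004541 + 0.1921 + 0.04138 = 0.2380 K/W
Q = ΔT/ΣR = (1353 K − 295.7 K)/0.2380 = 4440 W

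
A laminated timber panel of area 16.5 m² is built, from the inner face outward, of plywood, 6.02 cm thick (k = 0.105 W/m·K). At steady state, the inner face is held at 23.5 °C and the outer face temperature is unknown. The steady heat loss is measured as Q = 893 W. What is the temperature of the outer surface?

T_out = -7.53 °C

Series resistances:
  R_plywood = L/(kA) = 0.0602/(0.105·16.5) = 0.03475 K/W
ΣR = 0.03475 K/W
ΔT = Q·ΣR = 893 × 0.03475 = 31.03 K
Heat flows outward, so T_out = T_in − ΔT = 23.5 − 31.03 = -7.53 °C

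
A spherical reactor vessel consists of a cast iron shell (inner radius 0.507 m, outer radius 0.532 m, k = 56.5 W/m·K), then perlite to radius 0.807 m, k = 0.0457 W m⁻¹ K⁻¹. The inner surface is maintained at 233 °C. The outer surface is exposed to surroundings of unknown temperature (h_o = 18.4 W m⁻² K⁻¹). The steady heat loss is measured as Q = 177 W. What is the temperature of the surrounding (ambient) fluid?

Sum the resistances:
  R_cast iron = (1/0.507 − 1/0.532)/(4πk) = 0.09269/(4π·56.5) = 1.305×10^-4 K/W
  R_perlite = (1/0.532 − 1/0.807)/(4πk) = 0.6405/(4π·0.0457) = 1.115 K/W
  R_conv,out = 1/(4πr²h) = 1/(4π·0.807²·18.4) = 0.006641 K/W
ΣR = 1.122 K/W
ΔT = Q·ΣR = 177 × 1.122 = 198.6 K
Heat flows outward, so T_out = T_in − ΔT = 233 − 198.6 = 34.4 °C

T_out = 34.4 °C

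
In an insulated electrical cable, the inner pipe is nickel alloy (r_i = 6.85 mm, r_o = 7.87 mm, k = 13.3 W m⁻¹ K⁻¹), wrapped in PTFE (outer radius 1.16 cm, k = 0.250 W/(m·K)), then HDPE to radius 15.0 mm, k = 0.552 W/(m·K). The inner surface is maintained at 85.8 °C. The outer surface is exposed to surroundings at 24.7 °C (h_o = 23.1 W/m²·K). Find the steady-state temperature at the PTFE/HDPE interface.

T = 66.4 °C

Resistance network (inner→outer):
  R'_nickel alloy = ln(0.00787/0.00685)/(2πk) = 0.1388/(2π·13.3) = 0.001661 m·K/W
  R'_PTFE = ln(0.0116/0.00787)/(2πk) = 0.3879/(2π·0.250) = 0.2470 m·K/W
  R'_HDPE = ln(0.0150/0.0116)/(2πk) = 0.2570/(2π·0.552) = 0.07411 m·K/W
  R'_conv,out = 1/(2πr h) = 1/(2π·0.0150·23.1) = 0.4593 m·K/W
ΣR = 0.001661 + 0.2470 + 0.07411 + 0.4593 = 0.7821 m·K/W
Q' = ΔT/ΣR = (85.8 °C − 24.7 °C)/0.7821 = 78.12 W/m
From the inner boundary to the PTFE/HDPE interface, ΣR_partial = 0.2487 m·K/W.
T_interface = T_in − Q'·ΣR_partial = 85.8 °C − (78.12)(0.2487) = 66.4 °C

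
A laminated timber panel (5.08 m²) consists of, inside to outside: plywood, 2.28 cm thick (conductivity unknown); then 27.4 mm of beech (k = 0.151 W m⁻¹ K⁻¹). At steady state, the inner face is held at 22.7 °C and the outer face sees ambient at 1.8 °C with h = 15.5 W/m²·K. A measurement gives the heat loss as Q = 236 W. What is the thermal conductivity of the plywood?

ΣR = ΔT/Q = |22.7 − 1.8|/236 = 0.08856 K/W
Known resistances:
  R_beech = L/(kA) = 0.0274/(0.151·5.08) = 0.03572 K/W
  R_conv,out = 1/(hA) = 1/(15.5·5.08) = 0.01270 K/W
R_plywood = ΣR − ΣR_known = 0.08856 − 0.04842 = 0.04014 K/W
L/(kA) = 0.04014 ⇒ k = 0.0228/(0.04014·5.08) = 0.112 W/m·K

k = 0.112 W/m·K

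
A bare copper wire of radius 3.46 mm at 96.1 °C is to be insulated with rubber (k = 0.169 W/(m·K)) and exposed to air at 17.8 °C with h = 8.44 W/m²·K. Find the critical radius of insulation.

For a cylinder, r_cr = k_ins/h = 0.169/8.44 = 0.0200 m = 2.00 cm

r_cr = 2.00 cm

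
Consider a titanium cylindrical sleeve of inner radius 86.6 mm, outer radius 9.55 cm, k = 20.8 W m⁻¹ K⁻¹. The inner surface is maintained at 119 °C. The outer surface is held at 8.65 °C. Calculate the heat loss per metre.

Q' = 1.47×10^5 W/m

Q' = 2πk·ΔT/ln(r₂/r₁) = 2π × 20.8 × 110.35 / ln(0.0955/0.0866) = 1.47×10^5 W/m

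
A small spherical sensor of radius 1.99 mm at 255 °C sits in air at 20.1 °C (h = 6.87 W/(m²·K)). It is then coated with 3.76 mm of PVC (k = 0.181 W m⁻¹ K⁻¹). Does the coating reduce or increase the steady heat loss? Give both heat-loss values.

increases: 0.0803 → 0.475 W

Critical radius for a sphere: r_cr = 2k/h = 0.0527 m = 5.27 cm.
Outer radius after coating: r₂ = 0.00199 + 0.00376 = 0.00575 m.
Since r₁ < r_cr and r₂ ≤ r_cr, the coating moves toward the maximum at r_cr — heat loss rises.
Bare: R = 1/(4πr₁²h) = 2925 K/W; Q = 234.9/2925 = 0.0803 W.
Coated: R = R_cond + R_conv = 494.8 K/W; Q = 234.9/494.8 = 0.475 W.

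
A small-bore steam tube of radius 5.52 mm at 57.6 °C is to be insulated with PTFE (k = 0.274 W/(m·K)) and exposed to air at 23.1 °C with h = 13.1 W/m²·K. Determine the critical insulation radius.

r_cr = 2.09 cm

For a cylinder, r_cr = k_ins/h = 0.274/13.1 = 0.0209 m = 2.09 cm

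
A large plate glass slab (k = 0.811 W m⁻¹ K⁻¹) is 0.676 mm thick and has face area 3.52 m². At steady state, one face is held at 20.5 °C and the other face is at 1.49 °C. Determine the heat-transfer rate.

Q = 80300 W

Q = kA·ΔT/L = 0.811 × 3.52 × |20.5 °C − 1.49 °C| / 6.76×10^-4 = 80300 W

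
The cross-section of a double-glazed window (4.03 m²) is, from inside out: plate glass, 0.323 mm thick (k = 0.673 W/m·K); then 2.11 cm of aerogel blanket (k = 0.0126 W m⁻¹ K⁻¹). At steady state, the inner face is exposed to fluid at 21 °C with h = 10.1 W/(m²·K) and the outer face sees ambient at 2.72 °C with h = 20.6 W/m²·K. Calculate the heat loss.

Resistance network (inner→outer):
  R_conv,in = 1/(hA) = 1/(10.1·4.03) = 0.02457 K/W
  R_plate glass = L/(kA) = 3.23×10^-4/(0.673·4.03) = 1.191×10^-4 K/W
  R_aerogel blanket = L/(kA) = 0.0211/(0.0126·4.03) = 0.4155 K/W
  R_conv,out = 1/(hA) = 1/(20.6·4.03) = 0.01205 K/W
ΣR = 0.02457 + 1.191×10^-4 + 0.4155 + 0.01205 = 0.4522 K/W
Q = ΔT/ΣR = (21 °C − 2.72 °C)/0.4522 = 40.4 W

Q = 40.4 W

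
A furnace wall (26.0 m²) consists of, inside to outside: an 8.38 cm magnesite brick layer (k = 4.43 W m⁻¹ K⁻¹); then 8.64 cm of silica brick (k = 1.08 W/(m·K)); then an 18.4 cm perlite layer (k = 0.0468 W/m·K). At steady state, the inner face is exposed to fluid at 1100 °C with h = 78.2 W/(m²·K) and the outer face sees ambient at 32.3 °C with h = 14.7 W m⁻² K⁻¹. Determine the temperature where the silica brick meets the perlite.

Resistance network (inner→outer):
  R_conv,in = 1/(hA) = 1/(78.2·26.0) = 4.918×10^-4 K/W
  R_magnesite brick = L/(kA) = 0.0838/(4.43·26.0) = 7.276×10^-4 K/W
  R_silica brick = L/(kA) = 0.0864/(1.08·26.0) = 0.003077 K/W
  R_perlite = L/(kA) = 0.184/(0.0468·26.0) = 0.1512 K/W
  R_conv,out = 1/(hA) = 1/(14.7·26.0) = 0.002616 K/W
ΣR = 4.918×10^-4 + 7.276×10^-4 + 0.003077 + 0.1512 + 0.002616 = 0.1581 K/W
Q = ΔT/ΣR = (1100 °C − 32.3 °C)/0.1581 = 6753 W
From the inner boundary to the silica brick/perlite interface, ΣR_partial = 0.004296 K/W.
T_interface = T_in − Q·ΣR_partial = 1100 °C − (6753)(0.004296) = 1071 °C

T = 1071 °C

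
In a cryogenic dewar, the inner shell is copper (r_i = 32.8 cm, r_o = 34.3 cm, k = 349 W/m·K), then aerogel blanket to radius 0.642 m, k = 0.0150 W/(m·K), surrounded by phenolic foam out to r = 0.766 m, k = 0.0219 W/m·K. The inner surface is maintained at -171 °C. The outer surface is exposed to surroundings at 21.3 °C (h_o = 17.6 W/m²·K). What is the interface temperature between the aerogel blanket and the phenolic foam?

Series thermal resistances, inner to outer:
  R_copper = (1/0.328 − 1/0.343)/(4πk) = 0.1333/(4π·349) = 3.040×10^-5 K/W
  R_aerogel blanket = (1/0.343 − 1/0.642)/(4πk) = 1.358/(4π·0.0150) = 7.203 K/W
  R_phenolic foam = (1/0.642 − 1/0.766)/(4πk) = 0.2521/(4π·0.0219) = 0.9162 K/W
  R_conv,out = 1/(4πr²h) = 1/(4π·0.766²·17.6) = 0.007706 K/W
ΣR = 3.040×10^-5 + 7.203 + 0.9162 + 0.007706 = 8.127 K/W
Q = ΔT/ΣR = (-171 °C − 21.3 °C)/8.127 = -23.66 W
From the inner boundary to the aerogel blanket/phenolic foam interface, ΣR_partial = 7.203 K/W.
T_interface = T_in − Q·ΣR_partial = -171 °C − (-23.66)(7.203) = -0.6 °C

T = -0.6 °C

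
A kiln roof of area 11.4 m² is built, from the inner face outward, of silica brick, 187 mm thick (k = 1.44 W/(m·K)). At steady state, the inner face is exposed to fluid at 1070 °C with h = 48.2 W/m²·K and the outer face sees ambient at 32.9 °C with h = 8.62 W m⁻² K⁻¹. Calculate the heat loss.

Q = 44.3 kW

Treat each layer as a resistance in series:
  R_conv,in = 1/(hA) = 1/(48.2·11.4) = 0.001820 K/W
  R_silica brick = L/(kA) = 0.187/(1.44·11.4) = 0.01139 K/W
  R_conv,out = 1/(hA) = 1/(8.62·11.4) = 0.01018 K/W
ΣR = 0.001820 + 0.01139 + 0.01018 = 0.02339 K/W
Q = ΔT/ΣR = (1070 °C − 32.9 °C)/0.02339 = 44300 W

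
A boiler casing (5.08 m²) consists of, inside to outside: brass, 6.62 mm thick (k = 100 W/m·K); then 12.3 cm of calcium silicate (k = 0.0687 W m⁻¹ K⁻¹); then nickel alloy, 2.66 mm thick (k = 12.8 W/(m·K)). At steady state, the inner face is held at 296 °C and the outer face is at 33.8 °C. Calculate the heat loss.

Treat each layer as a resistance in series:
  R_brass = L/(kA) = 0.00662/(100·5.08) = 1.303×10^-5 K/W
  R_calcium silicate = L/(kA) = 0.123/(0.0687·5.08) = 0.3524 K/W
  R_nickel alloy = L/(kA) = 0.00266/(12.8·5.08) = 4.091×10^-5 K/W
ΣR = 1.303×10^-5 + 0.3524 + 4.091×10^-5 = 0.3525 K/W
Q = ΔT/ΣR = (296 °C − 33.8 °C)/0.3525 = 744 W

Q = 744 W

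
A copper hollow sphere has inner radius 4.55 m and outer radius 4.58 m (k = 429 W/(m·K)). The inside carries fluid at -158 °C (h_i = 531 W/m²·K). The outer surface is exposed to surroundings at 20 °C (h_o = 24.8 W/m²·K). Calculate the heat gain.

Q = 1.11×10^6 W

Resistance network (inner→outer):
  R_conv,in = 1/(4πr²h) = 1/(4π·4.55²·531) = 7.239×10^-6 K/W
  R_copper = (1/4.55 − 1/4.58)/(4πk) = 0.001440/(4π·429) = 2.670×10^-7 K/W
  R_conv,out = 1/(4πr²h) = 1/(4π·4.58²·24.8) = 1.530×10^-4 K/W
ΣR = 7.239×10^-6 + 2.670×10^-7 + 1.530×10^-4 = 1.605×10^-4 K/W
Q = ΔT/ΣR = (-158 °C − 20 °C)/1.605×10^-4 = -1.11×10^6 W
(Negative Q ⇒ heat flows inward; heat gain = 1.11×10^6 W.)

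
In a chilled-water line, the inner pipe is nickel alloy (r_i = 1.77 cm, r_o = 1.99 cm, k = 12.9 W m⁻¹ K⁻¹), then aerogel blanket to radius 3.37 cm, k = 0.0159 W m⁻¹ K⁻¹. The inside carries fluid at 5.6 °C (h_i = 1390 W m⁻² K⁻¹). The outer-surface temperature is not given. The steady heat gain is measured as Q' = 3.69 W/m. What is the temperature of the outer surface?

T_out = 25.1 °C

Sum the resistances:
  R'_conv,in = 1/(2πr h) = 1/(2π·0.0177·1390) = 0.006469 m·K/W
  R'_nickel alloy = ln(0.0199/0.0177)/(2πk) = 0.1172/(2π·12.9) = 0.001445 m·K/W
  R'_aerogel blanket = ln(0.0337/0.0199)/(2πk) = 0.5268/(2π·0.0159) = 5.273 m·K/W
ΣR = 5.281 m·K/W
ΔT = Q'·ΣR = 3.69 × 5.281 = 19.49 K
Heat flows inward, so T_out = T_in + ΔT = 5.6 + 19.49 = 25.1 °C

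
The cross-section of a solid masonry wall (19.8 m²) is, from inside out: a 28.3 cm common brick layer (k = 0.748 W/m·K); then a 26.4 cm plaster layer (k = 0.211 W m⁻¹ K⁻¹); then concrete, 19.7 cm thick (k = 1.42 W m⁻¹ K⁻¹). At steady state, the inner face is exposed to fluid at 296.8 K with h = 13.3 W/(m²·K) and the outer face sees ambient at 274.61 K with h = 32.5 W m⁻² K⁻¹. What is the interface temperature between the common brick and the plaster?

Treat each layer as a resistance in series:
  R_conv,in = 1/(hA) = 1/(13.3·19.8) = 0.003797 K/W
  R_common brick = L/(kA) = 0.283/(0.748·19.8) = 0.01911 K/W
  R_plaster = L/(kA) = 0.264/(0.211·19.8) = 0.06319 K/W
  R_concrete = L/(kA) = 0.197/(1.42·19.8) = 0.007007 K/W
  R_conv,out = 1/(hA) = 1/(32.5·19.8) = 0.001554 K/W
ΣR = 0.003797 + 0.01911 + 0.06319 + 0.007007 + 0.001554 = 0.09466 K/W
Q = ΔT/ΣR = (296.8 K − 274.61 K)/0.09466 = 234.4 W
From the inner boundary to the common brick/plaster interface, ΣR_partial = 0.02291 K/W.
T_interface = T_in − Q·ΣR_partial = 296.8 K − (234.4)(0.02291) = 291.4 K

T = 291.4 K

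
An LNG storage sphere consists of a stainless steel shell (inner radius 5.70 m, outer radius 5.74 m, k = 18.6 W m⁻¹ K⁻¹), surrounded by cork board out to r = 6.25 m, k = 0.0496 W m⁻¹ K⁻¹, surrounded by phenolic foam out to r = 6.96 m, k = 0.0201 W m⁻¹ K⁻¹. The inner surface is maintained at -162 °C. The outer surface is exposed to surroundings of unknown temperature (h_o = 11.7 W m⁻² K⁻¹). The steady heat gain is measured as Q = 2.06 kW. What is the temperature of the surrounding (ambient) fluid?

Series resistances:
  R_stainless steel = (1/5.70 − 1/5.74)/(4πk) = 0.001223/(4π·18.6) = 5.231×10^-6 K/W
  R_cork board = (1/5.74 − 1/6.25)/(4πk) = 0.01422/(4π·0.0496) = 0.02281 K/W
  R_phenolic foam = (1/6.25 − 1/6.96)/(4πk) = 0.01632/(4π·0.0201) = 0.06462 K/W
  R_conv,out = 1/(4πr²h) = 1/(4π·6.96²·11.7) = 1.404×10^-4 K/W
ΣR = 0.08757 K/W
ΔT = Q·ΣR = 2060 × 0.08757 = 180.4 K
Heat flows inward, so T_out = T_in + ΔT = -162 + 180.4 = 18.4 °C

T_out = 18.4 °C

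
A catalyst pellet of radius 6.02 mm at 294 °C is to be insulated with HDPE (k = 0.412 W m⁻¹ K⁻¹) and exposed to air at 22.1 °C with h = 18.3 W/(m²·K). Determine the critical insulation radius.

For a sphere, r_cr = 2k_ins/h = 2·0.412/18.3 = 0.0450 m = 4.50 cm

r_cr = 4.50 cm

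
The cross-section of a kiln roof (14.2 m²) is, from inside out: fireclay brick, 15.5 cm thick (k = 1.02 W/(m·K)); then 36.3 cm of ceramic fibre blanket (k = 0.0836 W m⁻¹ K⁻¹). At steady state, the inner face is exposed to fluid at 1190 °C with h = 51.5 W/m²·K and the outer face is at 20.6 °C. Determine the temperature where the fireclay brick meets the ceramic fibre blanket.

Series thermal resistances, inner to outer:
  R_conv,in = 1/(hA) = 1/(51.5·14.2) = 0.001367 K/W
  R_fireclay brick = L/(kA) = 0.155/(1.02·14.2) = 0.01070 K/W
  R_ceramic fibre blanket = L/(kA) = 0.363/(0.0836·14.2) = 0.3058 K/W
ΣR = 0.001367 + 0.01070 + 0.3058 = 0.3179 K/W
Q = ΔT/ΣR = (1190 °C − 20.6 °C)/0.3179 = 3679 W
From the inner boundary to the fireclay brick/ceramic fibre blanket interface, ΣR_partial = 0.01207 K/W.
T_interface = T_in − Q·ΣR_partial = 1190 °C − (3679)(0.01207) = 1146 °C

T = 1146 °C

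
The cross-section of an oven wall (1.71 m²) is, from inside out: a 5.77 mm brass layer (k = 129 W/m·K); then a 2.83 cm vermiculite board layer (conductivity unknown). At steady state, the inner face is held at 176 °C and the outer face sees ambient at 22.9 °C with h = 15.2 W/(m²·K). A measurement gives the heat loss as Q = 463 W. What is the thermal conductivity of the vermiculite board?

ΣR = ΔT/Q = |176 − 22.9|/463 = 0.3307 K/W
Known resistances:
  R_brass = L/(kA) = 0.00577/(129·1.71) = 2.616×10^-5 K/W
  R_conv,out = 1/(hA) = 1/(15.2·1.71) = 0.03847 K/W
R_vermiculite board = ΣR − ΣR_known = 0.3307 − 0.03850 = 0.2922 K/W
L/(kA) = 0.2922 ⇒ k = 0.0283/(0.2922·1.71) = 0.0566 W/m·K

k = 0.0566 W/m·K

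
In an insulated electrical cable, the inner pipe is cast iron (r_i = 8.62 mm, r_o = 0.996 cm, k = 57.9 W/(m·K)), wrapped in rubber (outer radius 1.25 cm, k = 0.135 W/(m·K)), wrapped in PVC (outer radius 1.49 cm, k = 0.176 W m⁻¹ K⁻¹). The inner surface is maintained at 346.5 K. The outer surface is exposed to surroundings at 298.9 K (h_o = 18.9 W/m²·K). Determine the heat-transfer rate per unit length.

Resistance network (inner→outer):
  R'_cast iron = ln(0.00996/0.00862)/(2πk) = 0.1445/(2π·57.9) = 3.972×10^-4 m·K/W
  R'_rubber = ln(0.0125/0.00996)/(2πk) = 0.2272/(2π·0.135) = 0.2678 m·K/W
  R'_PVC = ln(0.0149/0.0125)/(2πk) = 0.1756/(2π·0.176) = 0.1588 m·K/W
  R'_conv,out = 1/(2πr h) = 1/(2π·0.0149·18.9) = 0.5652 m·K/W
ΣR = 3.972×10^-4 + 0.2678 + 0.1588 + 0.5652 = 0.9922 m·K/W
Q' = ΔT/ΣR = (346.5 K − 298.9 K)/0.9922 = 48.0 W/m

Q' = 48.0 W/m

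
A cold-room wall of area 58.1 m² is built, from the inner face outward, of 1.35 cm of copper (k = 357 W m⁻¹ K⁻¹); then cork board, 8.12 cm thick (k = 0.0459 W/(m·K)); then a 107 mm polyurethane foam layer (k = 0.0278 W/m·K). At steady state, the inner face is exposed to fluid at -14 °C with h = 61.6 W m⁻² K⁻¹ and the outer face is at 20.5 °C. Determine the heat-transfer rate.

Q = 356 W

Treat each layer as a resistance in series:
  R_conv,in = 1/(hA) = 1/(61.6·58.1) = 2.794×10^-4 K/W
  R_copper = L/(kA) = 0.0135/(357·58.1) = 6.509×10^-7 K/W
  R_cork board = L/(kA) = 0.0812/(0.0459·58.1) = 0.03045 K/W
  R_polyurethane foam = L/(kA) = 0.107/(0.0278·58.1) = 0.06625 K/W
ΣR = 2.794×10^-4 + 6.509×10^-7 + 0.03045 + 0.06625 = 0.09698 K/W
Q = ΔT/ΣR = (-14 °C − 20.5 °C)/0.09698 = -356 W
(Negative Q ⇒ heat flows inward; heat gain = 356 W.)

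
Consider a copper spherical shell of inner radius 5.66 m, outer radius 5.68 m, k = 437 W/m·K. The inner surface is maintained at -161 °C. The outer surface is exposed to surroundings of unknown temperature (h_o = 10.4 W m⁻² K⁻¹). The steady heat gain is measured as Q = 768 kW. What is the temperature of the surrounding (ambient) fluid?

Sum the resistances:
  R_copper = (1/5.66 − 1/5.68)/(4πk) = 6.221×10^-4/(4π·437) = 1.133×10^-7 K/W
  R_conv,out = 1/(4πr²h) = 1/(4π·5.68²·10.4) = 2.372×10^-4 K/W
ΣR = 2.373×10^-4 K/W
ΔT = Q·ΣR = 7.68×10^5 × 2.373×10^-4 = 182.2 K
Heat flows inward, so T_out = T_in + ΔT = -161 + 182.2 = 21.2 °C

T_out = 21.2 °C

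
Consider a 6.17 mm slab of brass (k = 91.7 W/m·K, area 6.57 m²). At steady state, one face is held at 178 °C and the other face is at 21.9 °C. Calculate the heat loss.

Q = kA·ΔT/L = 91.7 × 6.57 × |178 °C − 21.9 °C| / 0.00617 = 1.52×10^7 W

Q = 1.52×10^7 W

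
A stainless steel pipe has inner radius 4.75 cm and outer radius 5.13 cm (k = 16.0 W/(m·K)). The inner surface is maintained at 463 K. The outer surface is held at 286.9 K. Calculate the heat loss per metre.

Q' = 2.30×10^5 W/m

Q' = 2πk·ΔT/ln(r₂/r₁) = 2π × 16.0 × 176.1 / ln(0.0513/0.0475) = 2.30×10^5 W/m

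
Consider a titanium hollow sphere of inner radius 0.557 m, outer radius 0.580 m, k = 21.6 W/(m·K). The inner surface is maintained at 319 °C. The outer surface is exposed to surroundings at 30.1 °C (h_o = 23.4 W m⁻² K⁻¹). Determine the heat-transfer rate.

Q = 27.9 kW

Resistance network (inner→outer):
  R_titanium = (1/0.557 − 1/0.580)/(4πk) = 0.07119/(4π·21.6) = 2.623×10^-4 K/W
  R_conv,out = 1/(4πr²h) = 1/(4π·0.580²·23.4) = 0.01011 K/W
ΣR = 2.623×10^-4 + 0.01011 = 0.01037 K/W
Q = ΔT/ΣR = (319 °C − 30.1 °C)/0.01037 = 27900 W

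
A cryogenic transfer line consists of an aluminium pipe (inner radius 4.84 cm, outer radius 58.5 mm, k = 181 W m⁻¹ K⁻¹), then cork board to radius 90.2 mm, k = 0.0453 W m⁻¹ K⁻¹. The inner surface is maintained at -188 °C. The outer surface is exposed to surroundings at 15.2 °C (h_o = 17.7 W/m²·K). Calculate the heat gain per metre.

Q' = 125 W/m

Series thermal resistances, inner to outer:
  R'_aluminium = ln(0.0585/0.0484)/(2πk) = 0.1895/(2π·181) = 1.667×10^-4 m·K/W
  R'_cork board = ln(0.0902/0.0585)/(2πk) = 0.4330/(2π·0.0453) = 1.521 m·K/W
  R'_conv,out = 1/(2πr h) = 1/(2π·0.0902·17.7) = 0.09969 m·K/W
ΣR = 1.667×10^-4 + 1.521 + 0.09969 = 1.621 m·K/W
Q' = ΔT/ΣR = (-188 °C − 15.2 °C)/1.621 = -125 W/m
(Negative Q' ⇒ heat flows inward; heat gain = 125 W/m.)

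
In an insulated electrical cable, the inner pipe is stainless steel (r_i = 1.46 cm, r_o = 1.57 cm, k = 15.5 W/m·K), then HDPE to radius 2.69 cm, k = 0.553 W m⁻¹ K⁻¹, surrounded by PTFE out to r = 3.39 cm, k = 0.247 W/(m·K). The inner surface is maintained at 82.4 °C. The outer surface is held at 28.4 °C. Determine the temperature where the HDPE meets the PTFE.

Series thermal resistances, inner to outer:
  R'_stainless steel = ln(0.0157/0.0146)/(2πk) = 0.07264/(2π·15.5) = 7.459×10^-4 m·K/W
  R'_HDPE = ln(0.0269/0.0157)/(2πk) = 0.5385/(2π·0.553) = 0.1550 m·K/W
  R'_PTFE = ln(0.0339/0.0269)/(2πk) = 0.2313/(2π·0.247) = 0.1490 m·K/W
ΣR = 7.459×10^-4 + 0.1550 + 0.1490 = 0.3047 m·K/W
Q' = ΔT/ΣR = (82.4 °C − 28.4 °C)/0.3047 = 177.2 W/m
From the inner boundary to the HDPE/PTFE interface, ΣR_partial = 0.1557 m·K/W.
T_interface = T_in − Q'·ΣR_partial = 82.4 °C − (177.2)(0.1557) = 54.8 °C

T = 54.8 °C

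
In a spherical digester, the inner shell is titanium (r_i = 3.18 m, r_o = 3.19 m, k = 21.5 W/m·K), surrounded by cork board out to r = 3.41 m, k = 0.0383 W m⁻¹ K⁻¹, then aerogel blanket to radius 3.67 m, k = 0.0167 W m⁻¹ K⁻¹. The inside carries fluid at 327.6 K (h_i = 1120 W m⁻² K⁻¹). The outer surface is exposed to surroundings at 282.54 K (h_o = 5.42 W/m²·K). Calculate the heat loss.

Q = 317 W

Series thermal resistances, inner to outer:
  R_conv,in = 1/(4πr²h) = 1/(4π·3.18²·1120) = 7.026×10^-6 K/W
  R_titanium = (1/3.18 − 1/3.19)/(4πk) = 9.858×10^-4/(4π·21.5) = 3.649×10^-6 K/W
  R_cork board = (1/3.19 − 1/3.41)/(4πk) = 0.02022/(4π·0.0383) = 0.04202 K/W
  R_aerogel blanket = (1/3.41 − 1/3.67)/(4πk) = 0.02078/(4π·0.0167) = 0.09900 K/W
  R_conv,out = 1/(4πr²h) = 1/(4π·3.67²·5.42) = 0.001090 K/W
ΣR = 7.026×10^-6 + 3.649×10^-6 + 0.04202 + 0.09900 + 0.001090 = 0.1421 K/W
Q = ΔT/ΣR = (327.6 K − 282.54 K)/0.1421 = 317 W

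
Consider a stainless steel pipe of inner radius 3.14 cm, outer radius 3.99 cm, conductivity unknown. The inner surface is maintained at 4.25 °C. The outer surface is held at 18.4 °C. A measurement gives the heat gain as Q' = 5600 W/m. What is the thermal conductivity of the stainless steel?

k = 15.1 W/m·K

ΣR = ΔT/Q' = |4.25 − 18.4|/5600 = 0.002527 m·K/W
ln(r₂/r₁)/(2πk) = 0.002527 ⇒ k = 0.2396/(2π·0.002527) = 15.1 W/m·K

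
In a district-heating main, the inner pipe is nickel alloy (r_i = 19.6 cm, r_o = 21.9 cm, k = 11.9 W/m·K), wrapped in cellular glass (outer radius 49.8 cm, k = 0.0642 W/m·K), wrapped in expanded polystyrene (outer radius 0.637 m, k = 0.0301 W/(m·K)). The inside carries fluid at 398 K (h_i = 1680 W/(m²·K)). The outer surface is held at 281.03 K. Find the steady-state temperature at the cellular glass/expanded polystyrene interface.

Treat each layer as a resistance in series:
  R'_conv,in = 1/(2πr h) = 1/(2π·0.196·1680) = 4.833×10^-4 m·K/W
  R'_nickel alloy = ln(0.219/0.196)/(2πk) = 0.1110/(2π·11.9) = 0.001484 m·K/W
  R'_cellular glass = ln(0.498/0.219)/(2πk) = 0.8215/(2π·0.0642) = 2.037 m·K/W
  R'_expanded polystyrene = ln(0.637/0.498)/(2πk) = 0.2462/(2π·0.0301) = 1.302 m·K/W
ΣR = 4.833×10^-4 + 0.001484 + 2.037 + 1.302 = 3.341 m·K/W
Q' = ΔT/ΣR = (398 K − 281.03 K)/3.341 = 35.01 W/m
From the inner boundary to the cellular glass/expanded polystyrene interface, ΣR_partial = 2.039 m·K/W.
T_interface = T_in − Q'·ΣR_partial = 398 K − (35.01)(2.039) = 326.6 K

T = 326.6 K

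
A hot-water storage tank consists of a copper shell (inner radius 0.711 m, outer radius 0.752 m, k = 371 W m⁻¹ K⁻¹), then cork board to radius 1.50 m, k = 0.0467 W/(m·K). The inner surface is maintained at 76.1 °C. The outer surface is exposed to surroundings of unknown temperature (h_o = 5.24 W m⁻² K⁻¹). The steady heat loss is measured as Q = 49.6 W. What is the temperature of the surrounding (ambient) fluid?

T_out = 19.7 °C

Series resistances:
  R_copper = (1/0.711 − 1/0.752)/(4πk) = 0.07668/(4π·371) = 1.645×10^-5 K/W
  R_cork board = (1/0.752 − 1/1.50)/(4πk) = 0.6631/(4π·0.0467) = 1.130 K/W
  R_conv,out = 1/(4πr²h) = 1/(4π·1.50²·5.24) = 0.006750 K/W
ΣR = 1.137 K/W
ΔT = Q·ΣR = 49.6 × 1.137 = 56.40 K
Heat flows outward, so T_out = T_in − ΔT = 76.1 − 56.40 = 19.7 °C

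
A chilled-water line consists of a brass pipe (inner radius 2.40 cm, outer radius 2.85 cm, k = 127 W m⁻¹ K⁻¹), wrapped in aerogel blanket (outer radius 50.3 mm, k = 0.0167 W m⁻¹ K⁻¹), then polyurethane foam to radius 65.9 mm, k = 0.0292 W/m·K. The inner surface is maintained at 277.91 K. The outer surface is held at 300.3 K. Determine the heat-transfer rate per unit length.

Q' = 3.25 W/m

Treat each layer as a resistance in series:
  R'_brass = ln(0.0285/0.0240)/(2πk) = 0.1719/(2π·127) = 2.154×10^-4 m·K/W
  R'_aerogel blanket = ln(0.0503/0.0285)/(2πk) = 0.5681/(2π·0.0167) = 5.414 m·K/W
  R'_polyurethane foam = ln(0.0659/0.0503)/(2πk) = 0.2701/(2π·0.0292) = 1.472 m·K/W
ΣR = 2.154×10^-4 + 5.414 + 1.472 = 6.886 m·K/W
Q' = ΔT/ΣR = (277.91 K − 300.3 K)/6.886 = -3.25 W/m
(Negative Q' ⇒ heat flows inward; heat gain = 3.25 W/m.)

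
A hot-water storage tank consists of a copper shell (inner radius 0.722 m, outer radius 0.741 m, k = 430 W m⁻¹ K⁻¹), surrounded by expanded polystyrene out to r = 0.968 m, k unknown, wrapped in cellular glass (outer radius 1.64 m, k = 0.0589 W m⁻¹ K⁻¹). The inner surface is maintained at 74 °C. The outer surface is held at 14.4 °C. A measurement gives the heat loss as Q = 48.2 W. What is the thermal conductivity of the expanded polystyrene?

k = 0.0379 W/m·K

ΣR = ΔT/Q = |74 − 14.4|/48.2 = 1.237 K/W
Known resistances:
  R_copper = (1/0.722 − 1/0.741)/(4πk) = 0.03551/(4π·430) = 6.572×10^-6 K/W
  R_cellular glass = (1/0.968 − 1/1.64)/(4πk) = 0.4233/(4π·0.0589) = 0.5719 K/W
R_expanded polystyrene = ΣR − ΣR_known = 1.237 − 0.5719 = 0.6651 K/W
(1/r₁−1/r₂)/(4πk) = 0.6651 ⇒ k = 0.3165/(4π·0.6651) = 0.0379 W/m·K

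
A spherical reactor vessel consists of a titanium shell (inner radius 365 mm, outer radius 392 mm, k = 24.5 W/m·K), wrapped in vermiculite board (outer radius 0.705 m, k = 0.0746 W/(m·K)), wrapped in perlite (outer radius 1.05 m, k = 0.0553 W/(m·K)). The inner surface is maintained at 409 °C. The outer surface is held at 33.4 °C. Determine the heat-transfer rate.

Series thermal resistances, inner to outer:
  R_titanium = (1/0.365 − 1/0.392)/(4πk) = 0.1887/(4π·24.5) = 6.129×10^-4 K/W
  R_vermiculite board = (1/0.392 − 1/0.705)/(4πk) = 1.133/(4π·0.0746) = 1.208 K/W
  R_perlite = (1/0.705 − 1/1.05)/(4πk) = 0.4661/(4π·0.0553) = 0.6707 K/W
ΣR = 6.129×10^-4 + 1.208 + 0.6707 = 1.879 K/W
Q = ΔT/ΣR = (409 °C − 33.4 °C)/1.879 = 200 W

Q = 200 W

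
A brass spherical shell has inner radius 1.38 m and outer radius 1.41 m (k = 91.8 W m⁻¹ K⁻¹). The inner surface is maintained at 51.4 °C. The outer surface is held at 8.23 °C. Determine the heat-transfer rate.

Q = 3230 kW

Q = 4πk·ΔT/(1/r₁ − 1/r₂) = 4π × 91.8 × 43.17 / (1/1.38 − 1/1.41) = 3.23×10^6 W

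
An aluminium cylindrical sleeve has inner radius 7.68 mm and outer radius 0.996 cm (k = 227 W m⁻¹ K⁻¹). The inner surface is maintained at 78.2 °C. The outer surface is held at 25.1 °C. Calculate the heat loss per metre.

Q' = 2πk·ΔT/ln(r₂/r₁) = 2π × 227 × 53.1 / ln(0.00996/0.00768) = 2.91×10^5 W/m

Q' = 2.91×10^5 W/m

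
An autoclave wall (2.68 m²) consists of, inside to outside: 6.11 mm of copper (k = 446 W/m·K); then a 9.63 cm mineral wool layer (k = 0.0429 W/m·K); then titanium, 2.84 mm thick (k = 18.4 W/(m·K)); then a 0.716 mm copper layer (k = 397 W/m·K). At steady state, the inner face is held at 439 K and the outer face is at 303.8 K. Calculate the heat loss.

Q = 161 W

Resistance network (inner→outer):
  R_copper = L/(kA) = 0.00611/(446·2.68) = 5.112×10^-6 K/W
  R_mineral wool = L/(kA) = 0.0963/(0.0429·2.68) = 0.8376 K/W
  R_titanium = L/(kA) = 0.00284/(18.4·2.68) = 5.759×10^-5 K/W
  R_copper = L/(kA) = 7.16×10^-4/(397·2.68) = 6.730×10^-7 K/W
ΣR = 5.112×10^-6 + 0.8376 + 5.759×10^-5 + 6.730×10^-7 = 0.8377 K/W
Q = ΔT/ΣR = (439 K − 303.8 K)/0.8377 = 161 W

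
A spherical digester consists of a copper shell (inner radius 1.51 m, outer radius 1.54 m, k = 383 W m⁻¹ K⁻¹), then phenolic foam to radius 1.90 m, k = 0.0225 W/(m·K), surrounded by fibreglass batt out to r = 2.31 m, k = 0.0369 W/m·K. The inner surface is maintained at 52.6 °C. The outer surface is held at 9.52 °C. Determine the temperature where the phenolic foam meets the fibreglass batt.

Series thermal resistances, inner to outer:
  R_copper = (1/1.51 − 1/1.54)/(4πk) = 0.01290/(4π·383) = 2.680×10^-6 K/W
  R_phenolic foam = (1/1.54 − 1/1.90)/(4πk) = 0.1230/(4π·0.0225) = 0.4351 K/W
  R_fibreglass batt = (1/1.90 − 1/2.31)/(4πk) = 0.09342/(4π·0.0369) = 0.2015 K/W
ΣR = 2.680×10^-6 + 0.4351 + 0.2015 = 0.6366 K/W
Q = ΔT/ΣR = (52.6 °C − 9.52 °C)/0.6366 = 67.67 W
From the inner boundary to the phenolic foam/fibreglass batt interface, ΣR_partial = 0.4351 K/W.
T_interface = T_in − Q·ΣR_partial = 52.6 °C − (67.67)(0.4351) = 23.2 °C

T = 23.2 °C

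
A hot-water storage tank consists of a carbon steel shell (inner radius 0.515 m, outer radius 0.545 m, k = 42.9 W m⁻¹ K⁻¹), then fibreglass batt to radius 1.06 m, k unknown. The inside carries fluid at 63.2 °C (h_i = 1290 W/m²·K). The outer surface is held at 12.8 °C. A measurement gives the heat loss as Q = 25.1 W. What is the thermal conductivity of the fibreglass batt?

ΣR = ΔT/Q = |63.2 − 12.8|/25.1 = 2.008 K/W
Known resistances:
  R_conv,in = 1/(4πr²h) = 1/(4π·0.515²·1290) = 2.326×10^-4 K/W
  R_carbon steel = (1/0.515 − 1/0.545)/(4πk) = 0.1069/(4π·42.9) = 1.983×10^-4 K/W
R_fibreglass batt = ΣR − ΣR_known = 2.008 − 4.309×10^-4 = 2.008 K/W
(1/r₁−1/r₂)/(4πk) = 2.008 ⇒ k = 0.8915/(4π·2.008) = 0.0353 W/m·K

k = 0.0353 W/m·K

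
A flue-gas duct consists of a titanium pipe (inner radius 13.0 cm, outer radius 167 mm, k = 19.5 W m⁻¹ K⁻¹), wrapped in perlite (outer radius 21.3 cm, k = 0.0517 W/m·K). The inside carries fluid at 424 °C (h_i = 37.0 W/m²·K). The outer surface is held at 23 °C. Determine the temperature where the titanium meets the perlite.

Treat each layer as a resistance in series:
  R'_conv,in = 1/(2πr h) = 1/(2π·0.130·37.0) = 0.03309 m·K/W
  R'_titanium = ln(0.167/0.130)/(2πk) = 0.2505/(2π·19.5) = 0.002044 m·K/W
  R'_perlite = ln(0.213/0.167)/(2πk) = 0.2433/(2π·0.0517) = 0.7490 m·K/W
ΣR = 0.03309 + 0.002044 + 0.7490 = 0.7841 m·K/W
Q' = ΔT/ΣR = (424 °C − 23 °C)/0.7841 = 511.4 W/m
From the inner boundary to the titanium/perlite interface, ΣR_partial = 0.03513 m·K/W.
T_interface = T_in − Q'·ΣR_partial = 424 °C − (511.4)(0.03513) = 406 °C

T = 406 °C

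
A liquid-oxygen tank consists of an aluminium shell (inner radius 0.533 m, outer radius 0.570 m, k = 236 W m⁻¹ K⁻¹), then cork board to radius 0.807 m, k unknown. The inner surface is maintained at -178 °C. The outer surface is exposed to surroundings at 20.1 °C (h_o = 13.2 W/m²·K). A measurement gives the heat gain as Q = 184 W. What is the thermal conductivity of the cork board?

ΣR = ΔT/Q = |-178 − 20.1|/184 = 1.077 K/W
Known resistances:
  R_aluminium = (1/0.533 − 1/0.570)/(4πk) = 0.1218/(4π·236) = 4.107×10^-5 K/W
  R_conv,out = 1/(4πr²h) = 1/(4π·0.807²·13.2) = 0.009257 K/W
R_cork board = ΣR − ΣR_known = 1.077 − 0.009298 = 1.068 K/W
(1/r₁−1/r₂)/(4πk) = 1.068 ⇒ k = 0.5152/(4π·1.068) = 0.0384 W/m·K

k = 0.0384 W/m·K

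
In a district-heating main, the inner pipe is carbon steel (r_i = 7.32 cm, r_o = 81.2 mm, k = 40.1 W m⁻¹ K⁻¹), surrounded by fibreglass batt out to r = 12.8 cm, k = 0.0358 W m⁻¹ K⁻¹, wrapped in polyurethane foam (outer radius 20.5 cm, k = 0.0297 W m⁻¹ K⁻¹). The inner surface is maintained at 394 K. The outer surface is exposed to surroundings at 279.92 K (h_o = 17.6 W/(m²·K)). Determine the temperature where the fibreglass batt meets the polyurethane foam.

T = 343.7 K

Series thermal resistances, inner to outer:
  R'_carbon steel = ln(0.0812/0.0732)/(2πk) = 0.1037/(2π·40.1) = 4.117×10^-4 m·K/W
  R'_fibreglass batt = ln(0.128/0.0812)/(2πk) = 0.4551/(2π·0.0358) = 2.023 m·K/W
  R'_polyurethane foam = ln(0.205/0.128)/(2πk) = 0.4710/(2π·0.0297) = 2.524 m·K/W
  R'_conv,out = 1/(2πr h) = 1/(2π·0.205·17.6) = 0.04411 m·K/W
ΣR = 4.117×10^-4 + 2.023 + 2.524 + 0.04411 = 4.592 m·K/W
Q' = ΔT/ΣR = (394 K − 279.92 K)/4.592 = 24.84 W/m
From the inner boundary to the fibreglass batt/polyurethane foam interface, ΣR_partial = 2.023 m·K/W.
T_interface = T_in − Q'·ΣR_partial = 394 K − (24.84)(2.023) = 343.7 K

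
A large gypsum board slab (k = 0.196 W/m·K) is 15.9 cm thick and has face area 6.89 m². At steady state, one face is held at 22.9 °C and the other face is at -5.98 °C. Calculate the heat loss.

Q = kA·ΔT/L = 0.196 × 6.89 × |22.9 °C − -5.98 °C| / 0.159 = 245 W

Q = 245 W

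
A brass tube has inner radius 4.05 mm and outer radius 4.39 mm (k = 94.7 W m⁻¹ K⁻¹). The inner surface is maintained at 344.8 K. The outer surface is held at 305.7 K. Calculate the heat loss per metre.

Q' = 2πk·ΔT/ln(r₂/r₁) = 2π × 94.7 × 39.1 / ln(0.00439/0.00405) = 2.89×10^5 W/m

Q' = 2.89×10^5 W/m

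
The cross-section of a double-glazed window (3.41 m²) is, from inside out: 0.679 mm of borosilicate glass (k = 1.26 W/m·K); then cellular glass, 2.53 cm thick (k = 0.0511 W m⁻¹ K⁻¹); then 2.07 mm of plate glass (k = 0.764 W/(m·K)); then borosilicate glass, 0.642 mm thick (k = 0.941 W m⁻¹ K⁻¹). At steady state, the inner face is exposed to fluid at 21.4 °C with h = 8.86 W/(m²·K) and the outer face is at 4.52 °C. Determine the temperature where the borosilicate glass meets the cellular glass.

T = 18.3 °C

Series thermal resistances, inner to outer:
  R_conv,in = 1/(hA) = 1/(8.86·3.41) = 0.03310 K/W
  R_borosilicate glass = L/(kA) = 6.79×10^-4/(1.26·3.41) = 1.580×10^-4 K/W
  R_cellular glass = L/(kA) = 0.0253/(0.0511·3.41) = 0.1452 K/W
  R_plate glass = L/(kA) = 0.00207/(0.764·3.41) = 7.946×10^-4 K/W
  R_borosilicate glass = L/(kA) = 6.42×10^-4/(0.941·3.41) = 2.001×10^-4 K/W
ΣR = 0.03310 + 1.580×10^-4 + 0.1452 + 7.946×10^-4 + 2.001×10^-4 = 0.1795 K/W
Q = ΔT/ΣR = (21.4 °C − 4.52 °C)/0.1795 = 94.04 W
From the inner boundary to the borosilicate glass/cellular glass interface, ΣR_partial = 0.03326 K/W.
T_interface = T_in − Q·ΣR_partial = 21.4 °C − (94.04)(0.03326) = 18.3 °C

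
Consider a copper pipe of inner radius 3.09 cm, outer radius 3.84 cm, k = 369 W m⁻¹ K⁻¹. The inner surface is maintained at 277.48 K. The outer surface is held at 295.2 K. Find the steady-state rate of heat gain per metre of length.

Q' = 2πk·ΔT/ln(r₂/r₁) = 2π × 369 × 17.72 / ln(0.0384/0.0309) = 1.89×10^5 W/m

Q' = 1.89×10^5 W/m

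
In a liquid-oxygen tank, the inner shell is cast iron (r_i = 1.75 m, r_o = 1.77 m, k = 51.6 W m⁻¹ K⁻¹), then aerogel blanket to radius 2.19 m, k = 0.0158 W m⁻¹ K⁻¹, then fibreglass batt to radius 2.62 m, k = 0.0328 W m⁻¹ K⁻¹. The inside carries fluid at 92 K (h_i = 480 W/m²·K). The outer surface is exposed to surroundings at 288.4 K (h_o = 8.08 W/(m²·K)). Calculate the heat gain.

Q = 269 W

Treat each layer as a resistance in series:
  R_conv,in = 1/(4πr²h) = 1/(4π·1.75²·480) = 5.413×10^-5 K/W
  R_cast iron = (1/1.75 − 1/1.77)/(4πk) = 0.006457/(4π·51.6) = 9.958×10^-6 K/W
  R_aerogel blanket = (1/1.77 − 1/2.19)/(4πk) = 0.1084/(4π·0.0158) = 0.5457 K/W
  R_fibreglass batt = (1/2.19 − 1/2.62)/(4πk) = 0.07494/(4π·0.0328) = 0.1818 K/W
  R_conv,out = 1/(4πr²h) = 1/(4π·2.62²·8.08) = 0.001435 K/W
ΣR = 5.413×10^-5 + 9.958×10^-6 + 0.5457 + 0.1818 + 0.001435 = 0.7290 K/W
Q = ΔT/ΣR = (92 K − 288.4 K)/0.7290 = -269 W
(Negative Q ⇒ heat flows inward; heat gain = 269 W.)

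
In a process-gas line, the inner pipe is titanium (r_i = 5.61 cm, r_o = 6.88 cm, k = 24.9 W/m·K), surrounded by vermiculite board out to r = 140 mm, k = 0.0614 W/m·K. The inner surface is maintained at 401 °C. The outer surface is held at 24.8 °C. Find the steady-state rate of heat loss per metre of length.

Resistance network (inner→outer):
  R'_titanium = ln(0.0688/0.0561)/(2πk) = 0.2041/(2π·24.9) = 0.001304 m·K/W
  R'_vermiculite board = ln(0.140/0.0688)/(2πk) = 0.7104/(2π·0.0614) = 1.842 m·K/W
ΣR = 0.001304 + 1.842 = 1.843 m·K/W
Q' = ΔT/ΣR = (401 °C − 24.8 °C)/1.843 = 204 W/m

Q' = 204 W/m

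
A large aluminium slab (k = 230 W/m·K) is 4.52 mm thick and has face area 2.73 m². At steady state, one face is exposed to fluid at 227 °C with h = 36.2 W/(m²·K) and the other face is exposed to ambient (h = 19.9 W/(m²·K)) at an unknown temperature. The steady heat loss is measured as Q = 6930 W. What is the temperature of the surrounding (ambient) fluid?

T_out = 29.3 °C

Sum the resistances:
  R_conv,in = 1/(hA) = 1/(36.2·2.73) = 0.01012 K/W
  R_aluminium = L/(kA) = 0.00452/(230·2.73) = 7.199×10^-6 K/W
  R_conv,out = 1/(hA) = 1/(19.9·2.73) = 0.01841 K/W
ΣR = 0.02853 K/W
ΔT = Q·ΣR = 6930 × 0.02853 = 197.7 K
Heat flows outward, so T_out = T_in − ΔT = 227 − 197.7 = 29.3 °C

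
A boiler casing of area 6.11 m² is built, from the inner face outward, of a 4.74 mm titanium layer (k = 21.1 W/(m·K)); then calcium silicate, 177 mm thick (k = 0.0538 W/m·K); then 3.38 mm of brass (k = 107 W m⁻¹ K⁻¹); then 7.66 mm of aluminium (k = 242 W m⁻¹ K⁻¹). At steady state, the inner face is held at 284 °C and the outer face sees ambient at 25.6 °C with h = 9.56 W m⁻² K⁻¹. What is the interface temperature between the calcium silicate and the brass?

T = 33.6 °C

Resistance network (inner→outer):
  R_titanium = L/(kA) = 0.00474/(21.1·6.11) = 3.677×10^-5 K/W
  R_calcium silicate = L/(kA) = 0.177/(0.0538·6.11) = 0.5385 K/W
  R_brass = L/(kA) = 0.00338/(107·6.11) = 5.170×10^-6 K/W
  R_aluminium = L/(kA) = 0.00766/(242·6.11) = 5.181×10^-6 K/W
  R_conv,out = 1/(hA) = 1/(9.56·6.11) = 0.01712 K/W
ΣR = 3.677×10^-5 + 0.5385 + 5.170×10^-6 + 5.181×10^-6 + 0.01712 = 0.5557 K/W
Q = ΔT/ΣR = (284 °C − 25.6 °C)/0.5557 = 465.0 W
From the inner boundary to the calcium silicate/brass interface, ΣR_partial = 0.5385 K/W.
T_interface = T_in − Q·ΣR_partial = 284 °C − (465.0)(0.5385) = 33.6 °C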